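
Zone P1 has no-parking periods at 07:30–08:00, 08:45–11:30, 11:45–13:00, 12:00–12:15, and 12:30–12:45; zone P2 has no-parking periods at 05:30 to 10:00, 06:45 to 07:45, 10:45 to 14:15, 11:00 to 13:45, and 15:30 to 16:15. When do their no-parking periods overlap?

A, merged: 07:30–08:00, 08:45–11:30, 11:45–13:00.
B, merged: 05:30–10:00, 10:45–14:15, 15:30–16:15.
07:30–08:00 meets the second set on 07:30–08:00.
08:45–11:30 meets the second set on 08:45–10:00, 10:45–11:30.
11:45–13:00 meets the second set on 11:45–13:00.

07:30–08:00, 08:45–10:00, 10:45–11:30, 11:45–13:00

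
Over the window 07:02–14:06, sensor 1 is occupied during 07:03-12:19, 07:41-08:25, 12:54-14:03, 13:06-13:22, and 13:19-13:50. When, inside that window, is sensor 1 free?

After merging, the occupied span is 07:03–12:19, 12:54–14:03.
Gaps within 07:02–14:06: 07:02–07:03, 12:19–12:54, 14:03–14:06.

07:02–07:03, 12:19–12:54, 14:03–14:06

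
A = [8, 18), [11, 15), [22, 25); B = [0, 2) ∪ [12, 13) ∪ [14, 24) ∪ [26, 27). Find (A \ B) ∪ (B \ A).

[0, 2) ∪ [8, 12) ∪ [13, 14) ∪ [18, 22) ∪ [24, 25) ∪ [26, 27)

Merge the first list: [8, 18), [22, 25).
Only in the first: [8, 12), [13, 14), [24, 25).
Only in the second: [0, 2), [18, 22), [26, 27).
Together these are the periods covered by exactly one.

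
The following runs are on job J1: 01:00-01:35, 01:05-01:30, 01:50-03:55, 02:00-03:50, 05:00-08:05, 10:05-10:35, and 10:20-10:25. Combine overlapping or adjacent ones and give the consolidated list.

01:00–01:35, 01:50–03:55, 05:00–08:05, 10:05–10:35

01:05–01:30 overlaps/touches 01:00–01:35 → extend to 01:00–01:35.
01:50–03:55 is disjoint → start new block.
02:00–03:50 overlaps/touches 01:50–03:55 → extend to 01:50–03:55.
05:00–08:05 is disjoint → start new block.
10:05–10:35 is disjoint → start new block.
10:20–10:25 overlaps/touches 10:05–10:35 → extend to 10:05–10:35.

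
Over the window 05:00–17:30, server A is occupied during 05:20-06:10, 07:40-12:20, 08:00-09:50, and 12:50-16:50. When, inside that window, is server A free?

05:00–05:20, 06:10–07:40, 12:20–12:50, 16:50–17:30

The merged coverage is 05:20–06:10, 07:40–12:20, 12:50–16:50.
Complement within 05:00–17:30: 05:00–05:20, 06:10–07:40, 12:20–12:50, 16:50–17:30.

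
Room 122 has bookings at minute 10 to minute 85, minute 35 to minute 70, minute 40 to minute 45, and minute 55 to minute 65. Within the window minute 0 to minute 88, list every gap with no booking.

Covered (merged): minute 10 to minute 85.
Gaps within minute 0 to minute 88: minute 0 to minute 10, minute 85 to minute 88.

minute 0 to minute 10, minute 85 to minute 88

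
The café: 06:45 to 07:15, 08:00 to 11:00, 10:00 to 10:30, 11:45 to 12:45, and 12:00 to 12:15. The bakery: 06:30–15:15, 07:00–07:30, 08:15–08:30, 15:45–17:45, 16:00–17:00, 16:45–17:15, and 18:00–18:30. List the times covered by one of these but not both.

06:30–06:45, 07:15–08:00, 11:00–11:45, 12:45–15:15, 15:45–17:45, 18:00–18:30

A, merged: 06:45–07:15, 08:00–11:00, 11:45–12:45.
B, merged: 06:30–15:15, 15:45–17:45, 18:00–18:30.
A \ B = none.
B \ A = 06:30–06:45, 07:15–08:00, 11:00–11:45, 12:45–15:15, 15:45–17:45, 18:00–18:30.
Union of the two gives the symmetric difference.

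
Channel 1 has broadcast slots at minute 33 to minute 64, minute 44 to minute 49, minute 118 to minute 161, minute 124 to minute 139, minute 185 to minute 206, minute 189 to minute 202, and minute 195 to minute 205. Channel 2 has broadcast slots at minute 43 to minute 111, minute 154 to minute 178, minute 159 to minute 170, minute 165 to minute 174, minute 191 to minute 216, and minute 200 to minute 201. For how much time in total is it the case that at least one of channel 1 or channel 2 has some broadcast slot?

169 minutes

First set merges to minute 33 to minute 64, minute 118 to minute 161, minute 185 to minute 206.
Second set merges to minute 43 to minute 111, minute 154 to minute 178, minute 191 to minute 216.
A ∪ B = minute 33 to minute 111, minute 118 to minute 178, minute 185 to minute 216.
Total: 78 minutes + 60 minutes + 31 minutes = 169 minutes.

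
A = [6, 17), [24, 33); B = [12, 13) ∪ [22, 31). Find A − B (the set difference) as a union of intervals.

[6, 12) ∪ [13, 17) ∪ [31, 33)

[6, 17) with B removed leaves [6, 12), [13, 17).
[24, 33) with B removed leaves [31, 33).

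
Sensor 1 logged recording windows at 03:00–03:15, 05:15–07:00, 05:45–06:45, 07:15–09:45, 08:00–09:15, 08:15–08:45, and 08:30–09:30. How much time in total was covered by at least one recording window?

Merged: 03:00-03:15, 05:15-07:00, 07:15-09:45.
Lengths: 15 min + 1 h 45 min + 2 h 30 min = 4 h 30 min.

4 h 30 min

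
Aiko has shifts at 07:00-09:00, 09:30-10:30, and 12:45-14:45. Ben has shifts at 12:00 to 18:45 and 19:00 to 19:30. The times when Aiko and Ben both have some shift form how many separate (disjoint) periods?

A ∩ B = 12:45–14:45.
That is 1 disjoint piece.

1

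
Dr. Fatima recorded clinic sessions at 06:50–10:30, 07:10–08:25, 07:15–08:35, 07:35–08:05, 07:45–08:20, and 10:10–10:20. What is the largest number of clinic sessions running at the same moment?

Sweep endpoints in order; track running count of active intervals.
Peak of 5 reached at 07:45.

5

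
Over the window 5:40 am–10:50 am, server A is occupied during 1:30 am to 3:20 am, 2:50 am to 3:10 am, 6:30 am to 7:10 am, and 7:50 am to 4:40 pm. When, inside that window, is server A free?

5:40 am–6:30 am, 7:10 am–7:50 am

After merging, the occupied span is 1:30 am–3:20 am, 6:30 am–7:10 am, 7:50 am–4:40 pm.
Uncovered inside 5:40 am–10:50 am: 5:40 am–6:30 am, 7:10 am–7:50 am.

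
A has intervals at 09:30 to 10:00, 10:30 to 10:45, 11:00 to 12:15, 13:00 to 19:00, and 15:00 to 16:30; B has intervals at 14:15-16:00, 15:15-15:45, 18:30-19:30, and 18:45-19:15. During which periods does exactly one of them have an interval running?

09:30-10:00, 10:30-10:45, 11:00-12:15, 13:00-14:15, 16:00-18:30, 19:00-19:30

Merge the first list: 09:30-10:00, 10:30-10:45, 11:00-12:15, 13:00-19:00.
Merge the second list: 14:15-16:00, 18:30-19:30.
A but not B: 09:30-10:00, 10:30-10:45, 11:00-12:15, 13:00-14:15, 16:00-18:30.
B but not A: 19:00-19:30.
Combining gives A △ B.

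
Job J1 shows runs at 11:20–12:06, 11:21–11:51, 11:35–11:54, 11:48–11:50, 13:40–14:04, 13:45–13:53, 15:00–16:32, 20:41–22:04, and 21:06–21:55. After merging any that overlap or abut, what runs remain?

11:21–11:51 overlaps/touches 11:20–12:06 → extend to 11:20–12:06.
11:35–11:54 overlaps/touches 11:20–12:06 → extend to 11:20–12:06.
11:48–11:50 overlaps/touches 11:20–12:06 → extend to 11:20–12:06.
13:40–14:04 is disjoint → start new block.
13:45–13:53 overlaps/touches 13:40–14:04 → extend to 13:40–14:04.
15:00–16:32 is disjoint → start new block.
20:41–22:04 is disjoint → start new block.
21:06–21:55 overlaps/touches 20:41–22:04 → extend to 20:41–22:04.

11:20–12:06, 13:40–14:04, 15:00–16:32, 20:41–22:04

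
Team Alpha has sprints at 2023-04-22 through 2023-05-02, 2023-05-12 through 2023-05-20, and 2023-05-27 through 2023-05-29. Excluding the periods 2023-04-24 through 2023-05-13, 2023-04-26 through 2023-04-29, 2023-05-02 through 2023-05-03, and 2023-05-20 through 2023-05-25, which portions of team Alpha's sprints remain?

2023-04-22 through 2023-04-23, 2023-05-14 through 2023-05-19, 2023-05-27 through 2023-05-29

B, merged: 2023-04-24 through 2023-05-13, 2023-05-20 through 2023-05-25.
2023-04-22 through 2023-05-02 \ B = 2023-04-22 through 2023-04-23.
2023-05-12 through 2023-05-20 \ B = 2023-05-14 through 2023-05-19.
2023-05-27 through 2023-05-29: nothing removed.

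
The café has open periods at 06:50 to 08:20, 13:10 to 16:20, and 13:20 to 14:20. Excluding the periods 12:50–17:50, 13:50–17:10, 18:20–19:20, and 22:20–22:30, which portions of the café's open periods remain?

A, merged: 06:50–08:20, 13:10–16:20.
B, merged: 12:50–17:50, 18:20–19:20, 22:20–22:30.
06:50–08:20: nothing removed.
13:10–16:20: entirely removed.

06:50–08:20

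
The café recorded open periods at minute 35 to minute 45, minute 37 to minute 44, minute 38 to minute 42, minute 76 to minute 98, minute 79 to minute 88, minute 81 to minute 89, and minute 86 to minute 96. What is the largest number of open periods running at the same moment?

4

At minute 86, 4 of the intervals are simultaneously active.
No point has more.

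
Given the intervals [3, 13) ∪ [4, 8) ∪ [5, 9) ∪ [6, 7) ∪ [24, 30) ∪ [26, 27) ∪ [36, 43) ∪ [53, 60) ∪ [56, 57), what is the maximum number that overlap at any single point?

4

At 6, 4 of the intervals are simultaneously active.
No point has more.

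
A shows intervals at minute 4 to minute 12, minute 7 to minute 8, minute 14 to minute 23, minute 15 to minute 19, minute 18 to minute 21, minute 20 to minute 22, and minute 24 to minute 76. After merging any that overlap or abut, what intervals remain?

minute 4 to minute 12, minute 14 to minute 23, minute 24 to minute 76

minute 7 to minute 8 overlaps/touches minute 4 to minute 12 → extend to minute 4 to minute 12.
minute 14 to minute 23 is disjoint → start new block.
minute 15 to minute 19 overlaps/touches minute 14 to minute 23 → extend to minute 14 to minute 23.
minute 18 to minute 21 overlaps/touches minute 14 to minute 23 → extend to minute 14 to minute 23.
minute 20 to minute 22 overlaps/touches minute 14 to minute 23 → extend to minute 14 to minute 23.
minute 24 to minute 76 is disjoint → start new block.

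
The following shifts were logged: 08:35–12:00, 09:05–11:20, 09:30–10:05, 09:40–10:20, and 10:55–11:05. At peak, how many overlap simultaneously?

Walk the sorted start/end points keeping a running depth.
The depth first hits 4 at 09:40.

4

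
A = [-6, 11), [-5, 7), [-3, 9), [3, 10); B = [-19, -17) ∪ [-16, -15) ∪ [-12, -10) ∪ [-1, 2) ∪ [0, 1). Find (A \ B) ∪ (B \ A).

[-19, -17) ∪ [-16, -15) ∪ [-12, -10) ∪ [-6, -1) ∪ [2, 11)

A, merged: [-6, 11).
B, merged: [-19, -17), [-16, -15), [-12, -10), [-1, 2).
Only in the first: [-6, -1), [2, 11).
Only in the second: [-19, -17), [-16, -15), [-12, -10).
Together these are the periods covered by exactly one.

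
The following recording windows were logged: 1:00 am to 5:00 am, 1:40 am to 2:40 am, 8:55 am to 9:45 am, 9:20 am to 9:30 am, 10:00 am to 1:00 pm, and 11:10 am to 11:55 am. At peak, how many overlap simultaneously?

Sweep endpoints in order; track running count of active intervals.
Peak of 2 reached at 1:40 am.

2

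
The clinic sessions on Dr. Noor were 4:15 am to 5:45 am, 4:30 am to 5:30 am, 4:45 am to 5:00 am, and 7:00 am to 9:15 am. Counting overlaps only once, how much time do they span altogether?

Merged: 4:15 am-5:45 am, 7:00 am-9:15 am.
Lengths: 1 h 30 min + 2 h 15 min = 3 h 45 min.

3 h 45 min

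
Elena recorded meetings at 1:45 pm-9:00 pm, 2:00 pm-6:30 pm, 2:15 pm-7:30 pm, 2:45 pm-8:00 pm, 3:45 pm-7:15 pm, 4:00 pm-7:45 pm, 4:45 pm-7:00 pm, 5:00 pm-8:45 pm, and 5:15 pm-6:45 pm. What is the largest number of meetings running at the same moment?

Sweep endpoints in order; track running count of active intervals.
Peak of 9 reached at 5:15 pm.

9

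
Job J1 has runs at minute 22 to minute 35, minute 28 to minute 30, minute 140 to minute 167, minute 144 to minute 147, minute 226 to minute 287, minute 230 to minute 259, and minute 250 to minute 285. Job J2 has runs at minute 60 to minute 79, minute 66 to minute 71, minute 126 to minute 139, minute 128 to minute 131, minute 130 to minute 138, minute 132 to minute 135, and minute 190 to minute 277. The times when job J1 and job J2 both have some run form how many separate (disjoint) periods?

First set merges to minute 22 to minute 35, minute 140 to minute 167, minute 226 to minute 287.
Second set merges to minute 60 to minute 79, minute 126 to minute 139, minute 190 to minute 277.
A ∩ B = minute 226 to minute 277.
That is 1 disjoint piece.

1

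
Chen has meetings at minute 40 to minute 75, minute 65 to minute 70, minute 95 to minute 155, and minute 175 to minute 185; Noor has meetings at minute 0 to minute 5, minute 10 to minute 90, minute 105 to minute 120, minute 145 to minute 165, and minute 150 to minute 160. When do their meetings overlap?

minute 40 to minute 75, minute 105 to minute 120, minute 145 to minute 155

Merge the first list: minute 40 to minute 75, minute 95 to minute 155, minute 175 to minute 185.
Merge the second list: minute 0 to minute 5, minute 10 to minute 90, minute 105 to minute 120, minute 145 to minute 165.
minute 40 to minute 75 ∩ B → minute 40 to minute 75.
minute 95 to minute 155 ∩ B → minute 105 to minute 120, minute 145 to minute 155.
minute 175 to minute 185 meets no B interval.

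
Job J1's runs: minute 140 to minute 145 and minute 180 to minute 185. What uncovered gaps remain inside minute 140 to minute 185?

After merging, the occupied span is minute 140 to minute 145, minute 180 to minute 185.
Gaps within minute 140 to minute 185: minute 145 to minute 180.

minute 145 to minute 180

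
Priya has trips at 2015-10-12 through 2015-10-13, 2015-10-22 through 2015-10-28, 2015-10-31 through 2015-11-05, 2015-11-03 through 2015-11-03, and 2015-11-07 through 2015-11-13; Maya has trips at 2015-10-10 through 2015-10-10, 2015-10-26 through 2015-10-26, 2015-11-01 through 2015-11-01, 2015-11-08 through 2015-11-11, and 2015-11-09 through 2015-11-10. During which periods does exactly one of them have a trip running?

2015-10-10 through 2015-10-10, 2015-10-12 through 2015-10-13, 2015-10-22 through 2015-10-25, 2015-10-27 through 2015-10-28, 2015-10-31 through 2015-10-31, 2015-11-02 through 2015-11-05, 2015-11-07 through 2015-11-07, 2015-11-12 through 2015-11-13

A, merged: 2015-10-12 through 2015-10-13, 2015-10-22 through 2015-10-28, 2015-10-31 through 2015-11-05, 2015-11-07 through 2015-11-13.
B, merged: 2015-10-10 through 2015-10-10, 2015-10-26 through 2015-10-26, 2015-11-01 through 2015-11-01, 2015-11-08 through 2015-11-11.
Only in the first: 2015-10-12 through 2015-10-13, 2015-10-22 through 2015-10-25, 2015-10-27 through 2015-10-28, 2015-10-31 through 2015-10-31, 2015-11-02 through 2015-11-05, 2015-11-07 through 2015-11-07, 2015-11-12 through 2015-11-13.
Only in the second: 2015-10-10 through 2015-10-10.
Together these are the periods covered by exactly one.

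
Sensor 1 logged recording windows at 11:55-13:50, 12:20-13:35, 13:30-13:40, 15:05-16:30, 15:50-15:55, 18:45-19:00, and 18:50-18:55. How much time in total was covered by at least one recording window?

Merged: 11:55–13:50, 15:05–16:30, 18:45–19:00.
Lengths: 1 h 55 min + 1 h 25 min + 15 min = 3 h 35 min.

3 h 35 min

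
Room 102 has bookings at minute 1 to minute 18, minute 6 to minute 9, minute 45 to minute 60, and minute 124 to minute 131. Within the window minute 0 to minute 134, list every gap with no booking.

Covered (merged): minute 1 to minute 18, minute 45 to minute 60, minute 124 to minute 131.
Gaps within minute 0 to minute 134: minute 0 to minute 1, minute 18 to minute 45, minute 60 to minute 124, minute 131 to minute 134.

minute 0 to minute 1, minute 18 to minute 45, minute 60 to minute 124, minute 131 to minute 134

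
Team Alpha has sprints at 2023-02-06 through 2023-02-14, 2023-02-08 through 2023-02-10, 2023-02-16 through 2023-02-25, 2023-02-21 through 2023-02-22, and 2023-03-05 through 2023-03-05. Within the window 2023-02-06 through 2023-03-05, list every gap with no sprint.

2023-02-15 through 2023-02-15, 2023-02-26 through 2023-03-04

After merging, the occupied span is 2023-02-06 through 2023-02-14, 2023-02-16 through 2023-02-25, 2023-03-05 through 2023-03-05.
Gaps within 2023-02-06 through 2023-03-05: 2023-02-15 through 2023-02-15, 2023-02-26 through 2023-03-04.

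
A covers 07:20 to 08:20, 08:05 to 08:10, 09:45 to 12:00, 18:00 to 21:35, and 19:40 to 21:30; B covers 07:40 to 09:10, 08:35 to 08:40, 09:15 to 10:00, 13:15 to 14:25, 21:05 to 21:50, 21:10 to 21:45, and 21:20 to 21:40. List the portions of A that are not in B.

A, merged: 07:20-08:20, 09:45-12:00, 18:00-21:35.
B, merged: 07:40-09:10, 09:15-10:00, 13:15-14:25, 21:05-21:50.
07:20-08:20 minus B → 07:20-07:40.
09:45-12:00 minus B → 10:00-12:00.
18:00-21:35 minus B → 18:00-21:05.

07:20-07:40, 10:00-12:00, 18:00-21:05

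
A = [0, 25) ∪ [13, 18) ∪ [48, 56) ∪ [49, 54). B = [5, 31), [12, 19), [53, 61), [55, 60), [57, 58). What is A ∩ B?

Merge the first list: [0, 25), [48, 56).
Merge the second list: [5, 31), [53, 61).
[0, 25) overlaps B on [5, 25).
[48, 56) overlaps B on [53, 56).

[5, 25) ∪ [53, 56)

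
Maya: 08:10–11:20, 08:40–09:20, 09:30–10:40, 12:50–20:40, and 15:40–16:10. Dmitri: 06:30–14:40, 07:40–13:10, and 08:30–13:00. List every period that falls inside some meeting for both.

08:10–11:20, 12:50–14:40

First set merges to 08:10–11:20, 12:50–20:40.
Second set merges to 06:30–14:40.
08:10–11:20 overlaps B on 08:10–11:20.
12:50–20:40 overlaps B on 12:50–14:40.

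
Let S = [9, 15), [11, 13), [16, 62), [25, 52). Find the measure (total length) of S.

52

Merged: [9, 15), [16, 62).
Lengths: 6 + 46 = 52.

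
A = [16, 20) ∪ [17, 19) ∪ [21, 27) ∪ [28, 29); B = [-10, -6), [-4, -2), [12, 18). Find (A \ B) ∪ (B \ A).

[-10, -6) ∪ [-4, -2) ∪ [12, 16) ∪ [18, 20) ∪ [21, 27) ∪ [28, 29)

A, merged: [16, 20), [21, 27), [28, 29).
A but not B: [18, 20), [21, 27), [28, 29).
B but not A: [-10, -6), [-4, -2), [12, 16).
Combining gives A △ B.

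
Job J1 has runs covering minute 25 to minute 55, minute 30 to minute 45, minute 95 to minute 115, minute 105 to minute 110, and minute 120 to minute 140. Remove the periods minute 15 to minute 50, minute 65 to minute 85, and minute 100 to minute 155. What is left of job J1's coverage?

A, merged: minute 25 to minute 55, minute 95 to minute 115, minute 120 to minute 140.
minute 25 to minute 55 \ B = minute 50 to minute 55.
minute 95 to minute 115 \ B = minute 95 to minute 100.
minute 120 to minute 140: entirely removed.

minute 50 to minute 55, minute 95 to minute 100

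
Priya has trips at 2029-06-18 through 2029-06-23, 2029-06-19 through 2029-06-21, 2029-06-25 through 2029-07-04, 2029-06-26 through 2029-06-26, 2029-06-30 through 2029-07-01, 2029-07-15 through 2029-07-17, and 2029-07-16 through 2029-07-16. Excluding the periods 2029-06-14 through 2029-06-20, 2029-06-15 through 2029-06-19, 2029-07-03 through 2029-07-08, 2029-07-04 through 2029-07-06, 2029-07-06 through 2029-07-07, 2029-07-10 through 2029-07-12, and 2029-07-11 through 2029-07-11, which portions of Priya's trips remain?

2029-06-21 through 2029-06-23, 2029-06-25 through 2029-07-02, 2029-07-15 through 2029-07-17

Merge the first list: 2029-06-18 through 2029-06-23, 2029-06-25 through 2029-07-04, 2029-07-15 through 2029-07-17.
Merge the second list: 2029-06-14 through 2029-06-20, 2029-07-03 through 2029-07-08, 2029-07-10 through 2029-07-12.
2029-06-18 through 2029-06-23 with B removed leaves 2029-06-21 through 2029-06-23.
2029-06-25 through 2029-07-04 with B removed leaves 2029-06-25 through 2029-07-02.
2029-07-15 through 2029-07-17 is untouched.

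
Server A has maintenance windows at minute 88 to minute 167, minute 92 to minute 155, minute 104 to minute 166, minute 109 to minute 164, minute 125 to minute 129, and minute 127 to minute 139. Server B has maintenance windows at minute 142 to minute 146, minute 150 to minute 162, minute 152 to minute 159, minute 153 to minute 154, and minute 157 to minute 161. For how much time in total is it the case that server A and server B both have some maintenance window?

A, merged: minute 88 to minute 167.
B, merged: minute 142 to minute 146, minute 150 to minute 162.
A ∩ B = minute 142 to minute 146, minute 150 to minute 162.
Total: 4 minutes + 12 minutes = 16 minutes.

16 minutes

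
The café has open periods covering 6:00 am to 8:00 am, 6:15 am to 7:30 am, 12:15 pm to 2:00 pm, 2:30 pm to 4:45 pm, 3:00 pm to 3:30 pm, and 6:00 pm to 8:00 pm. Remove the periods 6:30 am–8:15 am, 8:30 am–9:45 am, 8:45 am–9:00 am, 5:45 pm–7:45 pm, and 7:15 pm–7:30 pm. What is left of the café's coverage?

First set merges to 6:00 am-8:00 am, 12:15 pm-2:00 pm, 2:30 pm-4:45 pm, 6:00 pm-8:00 pm.
Second set merges to 6:30 am-8:15 am, 8:30 am-9:45 am, 5:45 pm-7:45 pm.
6:00 am-8:00 am \ B = 6:00 am-6:30 am.
12:15 pm-2:00 pm: nothing removed.
2:30 pm-4:45 pm: nothing removed.
6:00 pm-8:00 pm \ B = 7:45 pm-8:00 pm.

6:00 am-6:30 am, 12:15 pm-2:00 pm, 2:30 pm-4:45 pm, 7:45 pm-8:00 pm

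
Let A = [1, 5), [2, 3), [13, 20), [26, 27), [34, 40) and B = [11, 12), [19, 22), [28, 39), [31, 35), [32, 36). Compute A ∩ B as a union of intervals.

First set merges to [1, 5), [13, 20), [26, 27), [34, 40).
Second set merges to [11, 12), [19, 22), [28, 39).
[1, 5) falls entirely outside B.
[13, 20) overlaps B on [19, 20).
[26, 27) falls entirely outside B.
[34, 40) overlaps B on [34, 39).

[19, 20) ∪ [34, 39)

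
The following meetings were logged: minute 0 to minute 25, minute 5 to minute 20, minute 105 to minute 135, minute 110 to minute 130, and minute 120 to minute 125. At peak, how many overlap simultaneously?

At minute 120, 3 of the intervals are simultaneously active.
No point has more.

3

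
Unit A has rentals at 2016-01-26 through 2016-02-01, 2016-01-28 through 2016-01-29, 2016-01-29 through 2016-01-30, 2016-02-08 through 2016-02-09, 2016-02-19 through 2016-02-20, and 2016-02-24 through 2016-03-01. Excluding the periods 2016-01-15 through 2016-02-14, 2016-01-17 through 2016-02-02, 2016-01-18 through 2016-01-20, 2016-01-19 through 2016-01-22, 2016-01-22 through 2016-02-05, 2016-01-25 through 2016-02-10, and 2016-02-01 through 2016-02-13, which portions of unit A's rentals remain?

Merge the first list: 2016-01-26 through 2016-02-01, 2016-02-08 through 2016-02-09, 2016-02-19 through 2016-02-20, 2016-02-24 through 2016-03-01.
Merge the second list: 2016-01-15 through 2016-02-14.
2016-01-26 through 2016-02-01 lies entirely inside B → drops out.
2016-02-08 through 2016-02-09 lies entirely inside B → drops out.
2016-02-19 through 2016-02-20 is untouched.
2016-02-24 through 2016-03-01 is untouched.

2016-02-19 through 2016-02-20, 2016-02-24 through 2016-03-01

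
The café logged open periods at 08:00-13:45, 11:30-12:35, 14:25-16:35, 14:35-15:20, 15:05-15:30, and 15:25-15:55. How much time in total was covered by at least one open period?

Merged: 08:00–13:45, 14:25–16:35.
Lengths: 5 h 45 min + 2 h 10 min = 7 h 55 min.

7 h 55 min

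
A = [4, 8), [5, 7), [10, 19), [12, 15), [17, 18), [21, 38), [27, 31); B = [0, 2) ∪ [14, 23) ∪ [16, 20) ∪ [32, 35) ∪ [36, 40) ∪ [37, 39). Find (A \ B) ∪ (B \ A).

[0, 2) ∪ [4, 8) ∪ [10, 14) ∪ [19, 21) ∪ [23, 32) ∪ [35, 36) ∪ [38, 40)

A, merged: [4, 8), [10, 19), [21, 38).
B, merged: [0, 2), [14, 23), [32, 35), [36, 40).
A \ B = [4, 8), [10, 14), [23, 32), [35, 36).
B \ A = [0, 2), [19, 21), [38, 40).
Union of the two gives the symmetric difference.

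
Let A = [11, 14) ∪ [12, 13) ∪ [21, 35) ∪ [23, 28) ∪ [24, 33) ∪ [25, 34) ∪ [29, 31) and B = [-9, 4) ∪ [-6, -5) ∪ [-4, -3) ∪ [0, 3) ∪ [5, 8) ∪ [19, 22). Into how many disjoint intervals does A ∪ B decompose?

A, merged: [11, 14), [21, 35).
B, merged: [-9, 4), [5, 8), [19, 22).
A ∪ B = [-9, 4), [5, 8), [11, 14), [19, 35).
That is 4 disjoint pieces.

4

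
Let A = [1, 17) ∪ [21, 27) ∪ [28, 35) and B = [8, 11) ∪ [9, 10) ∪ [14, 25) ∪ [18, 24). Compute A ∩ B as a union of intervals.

Merge the second list: [8, 11), [14, 25).
[1, 17) ∩ B → [8, 11), [14, 17).
[21, 27) ∩ B → [21, 25).
[28, 35) meets no B interval.

[8, 11) ∪ [14, 17) ∪ [21, 25)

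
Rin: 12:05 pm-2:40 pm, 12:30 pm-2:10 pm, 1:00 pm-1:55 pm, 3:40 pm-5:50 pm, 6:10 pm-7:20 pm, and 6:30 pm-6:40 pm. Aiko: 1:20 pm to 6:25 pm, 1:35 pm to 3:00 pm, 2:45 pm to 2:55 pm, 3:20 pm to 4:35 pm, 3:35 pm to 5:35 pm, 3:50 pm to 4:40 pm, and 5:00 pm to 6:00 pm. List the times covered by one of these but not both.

Merge the first list: 12:05 pm–2:40 pm, 3:40 pm–5:50 pm, 6:10 pm–7:20 pm.
Merge the second list: 1:20 pm–6:25 pm.
Only in the first: 12:05 pm–1:20 pm, 6:25 pm–7:20 pm.
Only in the second: 2:40 pm–3:40 pm, 5:50 pm–6:10 pm.
Together these are the periods covered by exactly one.

12:05 pm–1:20 pm, 2:40 pm–3:40 pm, 5:50 pm–6:10 pm, 6:25 pm–7:20 pm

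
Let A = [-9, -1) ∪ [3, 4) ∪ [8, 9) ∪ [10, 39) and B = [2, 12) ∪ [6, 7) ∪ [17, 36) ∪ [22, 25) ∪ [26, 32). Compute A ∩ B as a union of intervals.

[3, 4) ∪ [8, 9) ∪ [10, 12) ∪ [17, 36)

Merge the second list: [2, 12), [17, 36).
[-9, -1) meets no B interval.
[3, 4) ∩ B → [3, 4).
[8, 9) ∩ B → [8, 9).
[10, 39) ∩ B → [10, 12), [17, 36).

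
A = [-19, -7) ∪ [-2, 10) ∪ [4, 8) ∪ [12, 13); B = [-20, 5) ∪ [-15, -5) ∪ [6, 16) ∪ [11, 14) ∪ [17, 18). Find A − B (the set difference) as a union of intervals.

First set merges to [-19, -7), [-2, 10), [12, 13).
Second set merges to [-20, 5), [6, 16), [17, 18).
[-19, -7): entirely removed.
[-2, 10) \ B = [5, 6).
[12, 13): entirely removed.

[5, 6)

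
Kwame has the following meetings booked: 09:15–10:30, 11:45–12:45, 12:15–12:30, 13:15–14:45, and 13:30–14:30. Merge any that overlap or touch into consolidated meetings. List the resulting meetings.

11:45–12:45 is disjoint → start new block.
12:15–12:30 overlaps/touches 11:45–12:45 → extend to 11:45–12:45.
13:15–14:45 is disjoint → start new block.
13:30–14:30 overlaps/touches 13:15–14:45 → extend to 13:15–14:45.

09:15–10:30, 11:45–12:45, 13:15–14:45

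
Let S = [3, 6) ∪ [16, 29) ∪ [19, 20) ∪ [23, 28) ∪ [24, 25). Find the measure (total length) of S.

16

Merged: [3, 6), [16, 29).
Lengths: 3 + 13 = 16.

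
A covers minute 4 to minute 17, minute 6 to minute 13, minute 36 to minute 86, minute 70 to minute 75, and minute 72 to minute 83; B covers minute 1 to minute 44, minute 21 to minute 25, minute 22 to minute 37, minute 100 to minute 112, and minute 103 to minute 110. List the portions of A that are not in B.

minute 44 to minute 86

First set merges to minute 4 to minute 17, minute 36 to minute 86.
Second set merges to minute 1 to minute 44, minute 100 to minute 112.
minute 4 to minute 17: entirely removed.
minute 36 to minute 86 \ B = minute 44 to minute 86.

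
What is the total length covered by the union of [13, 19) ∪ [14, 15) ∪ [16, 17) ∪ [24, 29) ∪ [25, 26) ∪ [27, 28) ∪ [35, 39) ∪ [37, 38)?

Merged: [13, 19), [24, 29), [35, 39).
Lengths: 6 + 5 + 4 = 15.

15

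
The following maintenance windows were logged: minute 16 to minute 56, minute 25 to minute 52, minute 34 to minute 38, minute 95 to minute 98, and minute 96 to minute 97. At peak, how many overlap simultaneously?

3

Sweep endpoints in order; track running count of active intervals.
Peak of 3 reached at minute 34.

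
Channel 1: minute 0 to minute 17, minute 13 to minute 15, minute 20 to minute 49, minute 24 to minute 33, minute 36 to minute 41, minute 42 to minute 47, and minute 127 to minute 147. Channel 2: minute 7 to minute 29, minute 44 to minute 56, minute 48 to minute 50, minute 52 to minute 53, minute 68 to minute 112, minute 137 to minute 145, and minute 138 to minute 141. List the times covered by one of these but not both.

minute 0 to minute 7, minute 17 to minute 20, minute 29 to minute 44, minute 49 to minute 56, minute 68 to minute 112, minute 127 to minute 137, minute 145 to minute 147

First set merges to minute 0 to minute 17, minute 20 to minute 49, minute 127 to minute 147.
Second set merges to minute 7 to minute 29, minute 44 to minute 56, minute 68 to minute 112, minute 137 to minute 145.
A but not B: minute 0 to minute 7, minute 29 to minute 44, minute 127 to minute 137, minute 145 to minute 147.
B but not A: minute 17 to minute 20, minute 49 to minute 56, minute 68 to minute 112.
Combining gives A △ B.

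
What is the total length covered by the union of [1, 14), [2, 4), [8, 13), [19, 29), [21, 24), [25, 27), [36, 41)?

Merged: [1, 14), [19, 29), [36, 41).
Lengths: 13 + 10 + 5 = 28.

28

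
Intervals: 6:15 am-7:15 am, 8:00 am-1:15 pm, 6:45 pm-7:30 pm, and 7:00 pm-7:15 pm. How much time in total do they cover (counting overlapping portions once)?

Merged: 6:15 am–7:15 am, 8:00 am–1:15 pm, 6:45 pm–7:30 pm.
Lengths: 1 h + 5 h 15 min + 45 min = 7 h.

7 h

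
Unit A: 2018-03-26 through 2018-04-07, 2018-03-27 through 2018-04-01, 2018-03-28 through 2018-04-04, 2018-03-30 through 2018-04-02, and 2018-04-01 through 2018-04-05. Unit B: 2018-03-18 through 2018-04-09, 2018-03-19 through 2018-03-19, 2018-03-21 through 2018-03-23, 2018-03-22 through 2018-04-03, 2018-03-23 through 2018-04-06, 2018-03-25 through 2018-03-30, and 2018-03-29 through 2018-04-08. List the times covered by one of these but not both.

2018-03-18 through 2018-03-25, 2018-04-08 through 2018-04-09

First set merges to 2018-03-26 through 2018-04-07.
Second set merges to 2018-03-18 through 2018-04-09.
A but not B: none.
B but not A: 2018-03-18 through 2018-03-25, 2018-04-08 through 2018-04-09.
Combining gives A △ B.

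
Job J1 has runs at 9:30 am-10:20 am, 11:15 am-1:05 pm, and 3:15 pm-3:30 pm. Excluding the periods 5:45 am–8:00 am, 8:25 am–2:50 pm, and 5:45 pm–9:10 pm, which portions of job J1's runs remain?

3:15 pm–3:30 pm

9:30 am–10:20 am lies entirely inside B → drops out.
11:15 am–1:05 pm lies entirely inside B → drops out.
3:15 pm–3:30 pm is untouched.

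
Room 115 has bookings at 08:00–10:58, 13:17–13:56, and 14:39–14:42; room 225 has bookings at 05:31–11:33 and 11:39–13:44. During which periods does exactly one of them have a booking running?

05:31–08:00, 10:58–11:33, 11:39–13:17, 13:44–13:56, 14:39–14:42

A \ B = 13:44–13:56, 14:39–14:42.
B \ A = 05:31–08:00, 10:58–11:33, 11:39–13:17.
Union of the two gives the symmetric difference.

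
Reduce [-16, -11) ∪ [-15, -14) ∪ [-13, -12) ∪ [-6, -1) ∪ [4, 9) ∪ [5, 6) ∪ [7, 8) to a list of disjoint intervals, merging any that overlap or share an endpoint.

[-15, -14) overlaps/touches [-16, -11) → extend to [-16, -11).
[-13, -12) overlaps/touches [-16, -11) → extend to [-16, -11).
[-6, -1) is disjoint → start new block.
[4, 9) is disjoint → start new block.
[5, 6) overlaps/touches [4, 9) → extend to [4, 9).
[7, 8) overlaps/touches [4, 9) → extend to [4, 9).

[-16, -11) ∪ [-6, -1) ∪ [4, 9)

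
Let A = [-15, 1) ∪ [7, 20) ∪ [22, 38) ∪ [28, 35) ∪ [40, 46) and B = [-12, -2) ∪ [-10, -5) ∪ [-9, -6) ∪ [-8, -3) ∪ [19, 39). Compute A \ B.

First set merges to [-15, 1), [7, 20), [22, 38), [40, 46).
Second set merges to [-12, -2), [19, 39).
[-15, 1) with B removed leaves [-15, -12), [-2, 1).
[7, 20) with B removed leaves [7, 19).
[22, 38) lies entirely inside B → drops out.
[40, 46) is untouched.

[-15, -12) ∪ [-2, 1) ∪ [7, 19) ∪ [40, 46)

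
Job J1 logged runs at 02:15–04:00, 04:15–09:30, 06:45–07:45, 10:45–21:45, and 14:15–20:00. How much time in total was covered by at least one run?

Merged: 02:15–04:00, 04:15–09:30, 10:45–21:45.
Lengths: 1 h 45 min + 5 h 15 min + 11 h = 18 h.

18 h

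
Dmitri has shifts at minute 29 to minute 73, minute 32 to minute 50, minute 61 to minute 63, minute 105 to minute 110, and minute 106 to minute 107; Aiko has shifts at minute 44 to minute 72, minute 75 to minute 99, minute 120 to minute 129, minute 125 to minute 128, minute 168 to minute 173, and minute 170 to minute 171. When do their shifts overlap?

minute 44 to minute 72

A, merged: minute 29 to minute 73, minute 105 to minute 110.
B, merged: minute 44 to minute 72, minute 75 to minute 99, minute 120 to minute 129, minute 168 to minute 173.
minute 29 to minute 73 overlaps B on minute 44 to minute 72.
minute 105 to minute 110 falls entirely outside B.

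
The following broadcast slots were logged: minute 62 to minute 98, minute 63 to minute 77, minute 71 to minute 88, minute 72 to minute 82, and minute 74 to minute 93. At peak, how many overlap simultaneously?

Sweep endpoints in order; track running count of active intervals.
Peak of 5 reached at minute 74.

5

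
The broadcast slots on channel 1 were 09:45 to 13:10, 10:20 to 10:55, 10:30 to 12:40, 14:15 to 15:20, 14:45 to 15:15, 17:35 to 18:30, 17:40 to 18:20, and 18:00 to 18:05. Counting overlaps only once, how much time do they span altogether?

5 h 25 min

Merged: 09:45–13:10, 14:15–15:20, 17:35–18:30.
Lengths: 3 h 25 min + 1 h 5 min + 55 min = 5 h 25 min.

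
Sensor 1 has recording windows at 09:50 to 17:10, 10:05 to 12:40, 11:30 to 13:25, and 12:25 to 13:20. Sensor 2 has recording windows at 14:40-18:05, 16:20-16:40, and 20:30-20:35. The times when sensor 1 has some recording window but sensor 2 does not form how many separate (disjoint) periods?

1

A, merged: 09:50–17:10.
B, merged: 14:40–18:05, 20:30–20:35.
A \ B = 09:50–14:40.
That is 1 disjoint piece.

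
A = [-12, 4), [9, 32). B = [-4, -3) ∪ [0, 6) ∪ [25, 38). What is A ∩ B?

[-12, 4) overlaps B on [-4, -3), [0, 4).
[9, 32) overlaps B on [25, 32).

[-4, -3) ∪ [0, 4) ∪ [25, 32)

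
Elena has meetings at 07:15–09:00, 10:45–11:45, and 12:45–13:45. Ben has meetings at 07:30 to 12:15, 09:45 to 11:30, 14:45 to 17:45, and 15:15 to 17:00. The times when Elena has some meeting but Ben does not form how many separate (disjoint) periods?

Second set merges to 07:30–12:15, 14:45–17:45.
A \ B = 07:15–07:30, 12:45–13:45.
That is 2 disjoint pieces.

2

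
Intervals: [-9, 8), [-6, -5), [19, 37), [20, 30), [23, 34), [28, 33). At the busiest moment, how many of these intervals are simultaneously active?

At 28, 4 of the intervals are simultaneously active.
No point has more.

4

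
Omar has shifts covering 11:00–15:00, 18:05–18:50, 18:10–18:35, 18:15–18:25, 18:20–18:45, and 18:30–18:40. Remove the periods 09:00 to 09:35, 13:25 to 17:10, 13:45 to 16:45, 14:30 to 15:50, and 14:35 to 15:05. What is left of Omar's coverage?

A, merged: 11:00-15:00, 18:05-18:50.
B, merged: 09:00-09:35, 13:25-17:10.
11:00-15:00 \ B = 11:00-13:25.
18:05-18:50: nothing removed.

11:00-13:25, 18:05-18:50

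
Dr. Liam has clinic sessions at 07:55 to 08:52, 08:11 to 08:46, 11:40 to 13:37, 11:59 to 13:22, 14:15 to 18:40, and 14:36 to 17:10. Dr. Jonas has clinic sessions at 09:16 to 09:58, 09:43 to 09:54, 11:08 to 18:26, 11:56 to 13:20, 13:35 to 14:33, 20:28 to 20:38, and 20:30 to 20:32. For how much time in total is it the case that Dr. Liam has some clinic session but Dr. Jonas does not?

First set merges to 07:55–08:52, 11:40–13:37, 14:15–18:40.
Second set merges to 09:16–09:58, 11:08–18:26, 20:28–20:38.
A \ B = 07:55–08:52, 18:26–18:40.
Total: 57 min + 14 min = 1 h 11 min.

1 h 11 min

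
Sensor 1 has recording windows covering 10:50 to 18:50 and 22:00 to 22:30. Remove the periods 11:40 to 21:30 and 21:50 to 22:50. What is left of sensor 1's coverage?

10:50–11:40

10:50–18:50 \ B = 10:50–11:40.
22:00–22:30: entirely removed.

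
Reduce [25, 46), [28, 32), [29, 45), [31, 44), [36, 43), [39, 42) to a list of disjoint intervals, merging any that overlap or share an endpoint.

[25, 46)

[28, 32) overlaps/touches [25, 46) → extend to [25, 46).
[29, 45) overlaps/touches [25, 46) → extend to [25, 46).
[31, 44) overlaps/touches [25, 46) → extend to [25, 46).
[36, 43) overlaps/touches [25, 46) → extend to [25, 46).
[39, 42) overlaps/touches [25, 46) → extend to [25, 46).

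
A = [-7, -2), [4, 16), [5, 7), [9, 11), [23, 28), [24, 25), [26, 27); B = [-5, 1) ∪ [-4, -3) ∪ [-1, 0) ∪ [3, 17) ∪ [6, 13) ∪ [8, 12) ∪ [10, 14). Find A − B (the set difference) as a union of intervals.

First set merges to [-7, -2), [4, 16), [23, 28).
Second set merges to [-5, 1), [3, 17).
[-7, -2) with B removed leaves [-7, -5).
[4, 16) lies entirely inside B → drops out.
[23, 28) is untouched.

[-7, -5) ∪ [23, 28)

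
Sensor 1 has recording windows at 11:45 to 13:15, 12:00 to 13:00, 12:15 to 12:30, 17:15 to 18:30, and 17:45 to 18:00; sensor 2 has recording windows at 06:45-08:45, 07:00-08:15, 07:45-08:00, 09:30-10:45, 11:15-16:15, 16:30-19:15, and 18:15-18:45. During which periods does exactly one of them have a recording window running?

06:45–08:45, 09:30–10:45, 11:15–11:45, 13:15–16:15, 16:30–17:15, 18:30–19:15

Merge the first list: 11:45–13:15, 17:15–18:30.
Merge the second list: 06:45–08:45, 09:30–10:45, 11:15–16:15, 16:30–19:15.
A but not B: none.
B but not A: 06:45–08:45, 09:30–10:45, 11:15–11:45, 13:15–16:15, 16:30–17:15, 18:30–19:15.
Combining gives A △ B.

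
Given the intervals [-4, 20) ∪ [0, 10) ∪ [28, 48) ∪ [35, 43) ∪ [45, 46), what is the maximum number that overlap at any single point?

2

Sweep endpoints in order; track running count of active intervals.
Peak of 2 reached at 0.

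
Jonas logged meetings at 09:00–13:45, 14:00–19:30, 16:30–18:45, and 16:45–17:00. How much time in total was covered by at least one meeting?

Merged: 09:00–13:45, 14:00–19:30.
Lengths: 4 h 45 min + 5 h 30 min = 10 h 15 min.

10 h 15 min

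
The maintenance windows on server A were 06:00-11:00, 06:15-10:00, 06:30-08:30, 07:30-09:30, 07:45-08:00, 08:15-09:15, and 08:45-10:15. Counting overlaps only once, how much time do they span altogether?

5 h

Merged: 06:00-11:00.
Length: 5 h.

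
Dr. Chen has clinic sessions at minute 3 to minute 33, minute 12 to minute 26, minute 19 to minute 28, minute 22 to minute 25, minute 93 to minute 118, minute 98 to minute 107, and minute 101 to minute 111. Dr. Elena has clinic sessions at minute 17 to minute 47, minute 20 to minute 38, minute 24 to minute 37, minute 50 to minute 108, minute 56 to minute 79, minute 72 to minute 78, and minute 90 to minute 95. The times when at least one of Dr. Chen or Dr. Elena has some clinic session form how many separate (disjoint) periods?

A, merged: minute 3 to minute 33, minute 93 to minute 118.
B, merged: minute 17 to minute 47, minute 50 to minute 108.
A ∪ B = minute 3 to minute 47, minute 50 to minute 118.
That is 2 disjoint pieces.

2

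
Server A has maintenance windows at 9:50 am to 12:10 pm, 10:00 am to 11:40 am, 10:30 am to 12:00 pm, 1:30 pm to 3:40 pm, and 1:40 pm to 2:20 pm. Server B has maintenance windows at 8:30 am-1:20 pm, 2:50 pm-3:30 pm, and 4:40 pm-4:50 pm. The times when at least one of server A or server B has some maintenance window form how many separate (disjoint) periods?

3

Merge the first list: 9:50 am–12:10 pm, 1:30 pm–3:40 pm.
A ∪ B = 8:30 am–1:20 pm, 1:30 pm–3:40 pm, 4:40 pm–4:50 pm.
That is 3 disjoint pieces.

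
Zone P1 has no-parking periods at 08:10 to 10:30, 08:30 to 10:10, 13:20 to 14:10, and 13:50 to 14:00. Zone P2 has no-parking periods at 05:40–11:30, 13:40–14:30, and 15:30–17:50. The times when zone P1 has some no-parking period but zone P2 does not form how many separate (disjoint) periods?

Merge the first list: 08:10–10:30, 13:20–14:10.
A \ B = 13:20–13:40.
That is 1 disjoint piece.

1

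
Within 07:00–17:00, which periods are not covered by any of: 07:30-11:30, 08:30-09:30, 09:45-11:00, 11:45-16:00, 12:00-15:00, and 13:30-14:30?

07:00-07:30, 11:30-11:45, 16:00-17:00

The merged coverage is 07:30-11:30, 11:45-16:00.
Complement within 07:00-17:00: 07:00-07:30, 11:30-11:45, 16:00-17:00.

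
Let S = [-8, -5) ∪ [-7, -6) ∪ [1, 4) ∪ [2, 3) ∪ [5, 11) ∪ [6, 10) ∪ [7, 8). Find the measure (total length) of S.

12

Merged: [-8, -5), [1, 4), [5, 11).
Lengths: 3 + 3 + 6 = 12.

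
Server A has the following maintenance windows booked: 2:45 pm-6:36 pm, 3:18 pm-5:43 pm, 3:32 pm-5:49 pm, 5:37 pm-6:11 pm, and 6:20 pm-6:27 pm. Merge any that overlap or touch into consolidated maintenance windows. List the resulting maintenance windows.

3:18 pm–5:43 pm overlaps/touches 2:45 pm–6:36 pm → extend to 2:45 pm–6:36 pm.
3:32 pm–5:49 pm overlaps/touches 2:45 pm–6:36 pm → extend to 2:45 pm–6:36 pm.
5:37 pm–6:11 pm overlaps/touches 2:45 pm–6:36 pm → extend to 2:45 pm–6:36 pm.
6:20 pm–6:27 pm overlaps/touches 2:45 pm–6:36 pm → extend to 2:45 pm–6:36 pm.

2:45 pm–6:36 pm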